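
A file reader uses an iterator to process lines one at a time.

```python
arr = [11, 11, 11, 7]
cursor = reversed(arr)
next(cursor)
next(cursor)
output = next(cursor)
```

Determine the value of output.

Step 1: reversed([11, 11, 11, 7]) gives iterator: [7, 11, 11, 11].
Step 2: First next() = 7, second next() = 11.
Step 3: Third next() = 11.
Therefore output = 11.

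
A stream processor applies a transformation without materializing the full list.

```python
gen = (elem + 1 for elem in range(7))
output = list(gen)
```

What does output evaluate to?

Step 1: For each elem in range(7), compute elem+1:
  elem=0: 0+1 = 1
  elem=1: 1+1 = 2
  elem=2: 2+1 = 3
  elem=3: 3+1 = 4
  elem=4: 4+1 = 5
  elem=5: 5+1 = 6
  elem=6: 6+1 = 7
Therefore output = [1, 2, 3, 4, 5, 6, 7].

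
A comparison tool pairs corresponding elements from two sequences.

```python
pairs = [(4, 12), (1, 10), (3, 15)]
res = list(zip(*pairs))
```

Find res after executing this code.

Step 1: zip(*pairs) transposes: unzips [(4, 12), (1, 10), (3, 15)] into separate sequences.
Step 2: First elements: (4, 1, 3), second elements: (12, 10, 15).
Therefore res = [(4, 1, 3), (12, 10, 15)].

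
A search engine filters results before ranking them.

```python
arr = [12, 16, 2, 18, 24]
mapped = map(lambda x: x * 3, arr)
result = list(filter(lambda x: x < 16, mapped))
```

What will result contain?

Step 1: Map x * 3:
  12 -> 36
  16 -> 48
  2 -> 6
  18 -> 54
  24 -> 72
Step 2: Filter for < 16:
  36: removed
  48: removed
  6: kept
  54: removed
  72: removed
Therefore result = [6].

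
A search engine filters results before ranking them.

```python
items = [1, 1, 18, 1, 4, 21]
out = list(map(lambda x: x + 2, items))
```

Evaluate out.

Step 1: Apply lambda x: x + 2 to each element:
  1 -> 3
  1 -> 3
  18 -> 20
  1 -> 3
  4 -> 6
  21 -> 23
Therefore out = [3, 3, 20, 3, 6, 23].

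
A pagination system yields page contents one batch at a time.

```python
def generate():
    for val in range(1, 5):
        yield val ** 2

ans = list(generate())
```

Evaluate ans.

Step 1: For each val in range(1, 5), yield val**2:
  val=1: yield 1**2 = 1
  val=2: yield 2**2 = 4
  val=3: yield 3**2 = 9
  val=4: yield 4**2 = 16
Therefore ans = [1, 4, 9, 16].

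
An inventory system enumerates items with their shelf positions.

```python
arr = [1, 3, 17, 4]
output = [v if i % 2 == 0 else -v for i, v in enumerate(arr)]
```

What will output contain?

Step 1: For each (i, v), keep v if i is even, negate if odd:
  i=0 (even): keep 1
  i=1 (odd): negate to -3
  i=2 (even): keep 17
  i=3 (odd): negate to -4
Therefore output = [1, -3, 17, -4].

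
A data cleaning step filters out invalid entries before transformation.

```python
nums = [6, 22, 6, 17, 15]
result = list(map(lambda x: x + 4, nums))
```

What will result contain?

Step 1: Apply lambda x: x + 4 to each element:
  6 -> 10
  22 -> 26
  6 -> 10
  17 -> 21
  15 -> 19
Therefore result = [10, 26, 10, 21, 19].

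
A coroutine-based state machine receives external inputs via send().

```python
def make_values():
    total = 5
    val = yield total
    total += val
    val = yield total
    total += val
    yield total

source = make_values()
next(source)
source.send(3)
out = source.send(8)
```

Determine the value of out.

Step 1: next() -> yield total=5.
Step 2: send(3) -> val=3, total = 5+3 = 8, yield 8.
Step 3: send(8) -> val=8, total = 8+8 = 16, yield 16.
Therefore out = 16.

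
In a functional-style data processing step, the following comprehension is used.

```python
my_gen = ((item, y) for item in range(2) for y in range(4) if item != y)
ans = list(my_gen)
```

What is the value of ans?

Step 1: Nested generator over range(2) x range(4) where item != y:
  (0, 0): excluded (item == y)
  (0, 1): included
  (0, 2): included
  (0, 3): included
  (1, 0): included
  (1, 1): excluded (item == y)
  (1, 2): included
  (1, 3): included
Therefore ans = [(0, 1), (0, 2), (0, 3), (1, 0), (1, 2), (1, 3)].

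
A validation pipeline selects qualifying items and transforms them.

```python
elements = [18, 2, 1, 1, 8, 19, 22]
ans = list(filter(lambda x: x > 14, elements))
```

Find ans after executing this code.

Step 1: Filter elements > 14:
  18: kept
  2: removed
  1: removed
  1: removed
  8: removed
  19: kept
  22: kept
Therefore ans = [18, 19, 22].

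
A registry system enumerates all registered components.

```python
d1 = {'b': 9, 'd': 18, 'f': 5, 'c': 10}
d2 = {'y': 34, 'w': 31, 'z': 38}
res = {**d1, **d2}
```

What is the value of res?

Step 1: Merge d1 and d2 (d2 values override on key conflicts).
Step 2: d1 has keys ['b', 'd', 'f', 'c'], d2 has keys ['y', 'w', 'z'].
Therefore res = {'b': 9, 'd': 18, 'f': 5, 'c': 10, 'y': 34, 'w': 31, 'z': 38}.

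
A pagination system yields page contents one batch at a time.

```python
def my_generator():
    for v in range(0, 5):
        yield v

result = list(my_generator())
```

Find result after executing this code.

Step 1: The generator yields each value from range(0, 5).
Step 2: list() consumes all yields: [0, 1, 2, 3, 4].
Therefore result = [0, 1, 2, 3, 4].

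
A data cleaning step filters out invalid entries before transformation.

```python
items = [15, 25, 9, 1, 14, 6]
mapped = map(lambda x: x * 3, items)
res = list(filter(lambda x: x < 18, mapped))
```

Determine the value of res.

Step 1: Map x * 3:
  15 -> 45
  25 -> 75
  9 -> 27
  1 -> 3
  14 -> 42
  6 -> 18
Step 2: Filter for < 18:
  45: removed
  75: removed
  27: removed
  3: kept
  42: removed
  18: removed
Therefore res = [3].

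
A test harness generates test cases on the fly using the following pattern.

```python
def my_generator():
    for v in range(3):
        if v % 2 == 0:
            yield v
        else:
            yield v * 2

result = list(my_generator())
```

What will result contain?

Step 1: For each v in range(3), yield v if even, else v*2:
  v=0 (even): yield 0
  v=1 (odd): yield 1*2 = 2
  v=2 (even): yield 2
Therefore result = [0, 2, 2].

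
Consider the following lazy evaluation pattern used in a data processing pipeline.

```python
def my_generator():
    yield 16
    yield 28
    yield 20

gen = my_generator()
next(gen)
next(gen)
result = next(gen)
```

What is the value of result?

Step 1: my_generator() creates a generator.
Step 2: next(gen) yields 16 (consumed and discarded).
Step 3: next(gen) yields 28 (consumed and discarded).
Step 4: next(gen) yields 20, assigned to result.
Therefore result = 20.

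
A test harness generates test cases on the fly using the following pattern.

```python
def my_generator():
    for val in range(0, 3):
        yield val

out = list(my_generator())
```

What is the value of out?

Step 1: The generator yields each value from range(0, 3).
Step 2: list() consumes all yields: [0, 1, 2].
Therefore out = [0, 1, 2].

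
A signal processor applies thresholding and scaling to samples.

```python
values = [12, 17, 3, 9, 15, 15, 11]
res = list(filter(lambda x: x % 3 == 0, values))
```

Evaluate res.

Step 1: Filter elements divisible by 3:
  12 % 3 = 0: kept
  17 % 3 = 2: removed
  3 % 3 = 0: kept
  9 % 3 = 0: kept
  15 % 3 = 0: kept
  15 % 3 = 0: kept
  11 % 3 = 2: removed
Therefore res = [12, 3, 9, 15, 15].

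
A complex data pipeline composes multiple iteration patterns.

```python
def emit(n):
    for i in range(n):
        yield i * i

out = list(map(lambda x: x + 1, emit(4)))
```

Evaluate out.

Step 1: emit(4) yields squares: [0, 1, 4, 9].
Step 2: map adds 1 to each: [1, 2, 5, 10].
Therefore out = [1, 2, 5, 10].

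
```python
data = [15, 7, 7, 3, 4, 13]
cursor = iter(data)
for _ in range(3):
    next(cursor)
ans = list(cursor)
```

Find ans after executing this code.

Step 1: Create iterator over [15, 7, 7, 3, 4, 13].
Step 2: Advance 3 positions (consuming [15, 7, 7]).
Step 3: list() collects remaining elements: [3, 4, 13].
Therefore ans = [3, 4, 13].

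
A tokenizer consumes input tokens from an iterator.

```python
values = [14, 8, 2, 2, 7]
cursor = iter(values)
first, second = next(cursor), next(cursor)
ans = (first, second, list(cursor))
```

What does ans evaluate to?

Step 1: Create iterator over [14, 8, 2, 2, 7].
Step 2: first = 14, second = 8.
Step 3: Remaining elements: [2, 2, 7].
Therefore ans = (14, 8, [2, 2, 7]).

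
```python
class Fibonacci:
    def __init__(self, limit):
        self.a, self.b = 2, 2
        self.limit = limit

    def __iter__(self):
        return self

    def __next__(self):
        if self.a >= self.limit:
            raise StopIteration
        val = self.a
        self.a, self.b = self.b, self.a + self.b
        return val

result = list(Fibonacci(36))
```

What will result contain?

Step 1: Fibonacci-like sequence (a=2, b=2) until >= 36:
  Yield 2, then a,b = 2,4
  Yield 2, then a,b = 4,6
  Yield 4, then a,b = 6,10
  Yield 6, then a,b = 10,16
  Yield 10, then a,b = 16,26
  Yield 16, then a,b = 26,42
  Yield 26, then a,b = 42,68
Step 2: 42 >= 36, stop.
Therefore result = [2, 2, 4, 6, 10, 16, 26].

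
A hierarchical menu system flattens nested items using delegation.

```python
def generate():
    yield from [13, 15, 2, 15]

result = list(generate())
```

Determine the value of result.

Step 1: yield from delegates to the iterable, yielding each element.
Step 2: Collected values: [13, 15, 2, 15].
Therefore result = [13, 15, 2, 15].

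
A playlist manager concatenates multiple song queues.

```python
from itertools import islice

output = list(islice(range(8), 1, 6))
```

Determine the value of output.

Step 1: islice(range(8), 1, 6) takes elements at indices [1, 6).
Step 2: Elements: [1, 2, 3, 4, 5].
Therefore output = [1, 2, 3, 4, 5].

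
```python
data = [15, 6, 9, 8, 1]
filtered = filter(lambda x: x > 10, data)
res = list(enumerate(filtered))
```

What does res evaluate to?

Step 1: Filter [15, 6, 9, 8, 1] for > 10: [15].
Step 2: enumerate re-indexes from 0: [(0, 15)].
Therefore res = [(0, 15)].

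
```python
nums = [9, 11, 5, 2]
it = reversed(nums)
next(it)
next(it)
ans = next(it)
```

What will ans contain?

Step 1: reversed([9, 11, 5, 2]) gives iterator: [2, 5, 11, 9].
Step 2: First next() = 2, second next() = 5.
Step 3: Third next() = 11.
Therefore ans = 11.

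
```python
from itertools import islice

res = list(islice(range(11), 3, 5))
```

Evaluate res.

Step 1: islice(range(11), 3, 5) takes elements at indices [3, 5).
Step 2: Elements: [3, 4].
Therefore res = [3, 4].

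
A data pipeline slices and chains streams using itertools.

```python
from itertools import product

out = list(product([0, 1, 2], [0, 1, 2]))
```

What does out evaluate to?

Step 1: product([0, 1, 2], [0, 1, 2]) gives all pairs:
  (0, 0)
  (0, 1)
  (0, 2)
  (1, 0)
  (1, 1)
  (1, 2)
  (2, 0)
  (2, 1)
  (2, 2)
Therefore out = [(0, 0), (0, 1), (0, 2), (1, 0), (1, 1), (1, 2), (2, 0), (2, 1), (2, 2)].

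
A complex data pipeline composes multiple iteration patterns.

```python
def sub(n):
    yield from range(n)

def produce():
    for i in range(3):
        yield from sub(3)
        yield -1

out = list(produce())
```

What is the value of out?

Step 1: For each i in range(3):
  i=0: yield from sub(3) -> [0, 1, 2], then yield -1
  i=1: yield from sub(3) -> [0, 1, 2], then yield -1
  i=2: yield from sub(3) -> [0, 1, 2], then yield -1
Therefore out = [0, 1, 2, -1, 0, 1, 2, -1, 0, 1, 2, -1].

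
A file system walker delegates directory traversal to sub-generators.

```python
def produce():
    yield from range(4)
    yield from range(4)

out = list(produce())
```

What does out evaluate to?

Step 1: Trace yields in order:
  yield 0
  yield 1
  yield 2
  yield 3
  yield 0
  yield 1
  yield 2
  yield 3
Therefore out = [0, 1, 2, 3, 0, 1, 2, 3].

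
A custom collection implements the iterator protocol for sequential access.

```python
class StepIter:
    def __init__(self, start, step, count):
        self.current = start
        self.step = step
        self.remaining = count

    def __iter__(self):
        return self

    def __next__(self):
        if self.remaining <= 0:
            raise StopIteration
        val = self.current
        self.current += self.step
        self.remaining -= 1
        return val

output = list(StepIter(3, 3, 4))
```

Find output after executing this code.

Step 1: StepIter starts at 3, increments by 3, for 4 steps:
  Yield 3, then current += 3
  Yield 6, then current += 3
  Yield 9, then current += 3
  Yield 12, then current += 3
Therefore output = [3, 6, 9, 12].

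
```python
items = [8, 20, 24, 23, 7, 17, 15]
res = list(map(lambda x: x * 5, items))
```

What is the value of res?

Step 1: Apply lambda x: x * 5 to each element:
  8 -> 40
  20 -> 100
  24 -> 120
  23 -> 115
  7 -> 35
  17 -> 85
  15 -> 75
Therefore res = [40, 100, 120, 115, 35, 85, 75].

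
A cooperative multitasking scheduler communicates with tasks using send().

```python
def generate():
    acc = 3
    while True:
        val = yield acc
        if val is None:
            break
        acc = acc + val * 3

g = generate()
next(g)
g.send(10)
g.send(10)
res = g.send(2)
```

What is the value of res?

Step 1: next() -> yield acc=3.
Step 2: send(10) -> val=10, acc = 3 + 10*3 = 33, yield 33.
Step 3: send(10) -> val=10, acc = 33 + 10*3 = 63, yield 63.
Step 4: send(2) -> val=2, acc = 63 + 2*3 = 69, yield 69.
Therefore res = 69.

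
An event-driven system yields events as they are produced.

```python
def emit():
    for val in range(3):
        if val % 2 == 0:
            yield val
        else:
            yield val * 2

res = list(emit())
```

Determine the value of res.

Step 1: For each val in range(3), yield val if even, else val*2:
  val=0 (even): yield 0
  val=1 (odd): yield 1*2 = 2
  val=2 (even): yield 2
Therefore res = [0, 2, 2].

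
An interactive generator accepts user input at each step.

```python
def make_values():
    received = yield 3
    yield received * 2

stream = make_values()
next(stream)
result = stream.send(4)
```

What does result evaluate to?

Step 1: next(stream) advances to first yield, producing 3.
Step 2: send(4) resumes, received = 4.
Step 3: yield received * 2 = 4 * 2 = 8.
Therefore result = 8.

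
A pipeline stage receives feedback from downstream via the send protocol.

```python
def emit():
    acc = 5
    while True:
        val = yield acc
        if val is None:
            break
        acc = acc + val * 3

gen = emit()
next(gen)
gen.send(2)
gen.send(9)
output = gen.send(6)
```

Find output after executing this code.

Step 1: next() -> yield acc=5.
Step 2: send(2) -> val=2, acc = 5 + 2*3 = 11, yield 11.
Step 3: send(9) -> val=9, acc = 11 + 9*3 = 38, yield 38.
Step 4: send(6) -> val=6, acc = 38 + 6*3 = 56, yield 56.
Therefore output = 56.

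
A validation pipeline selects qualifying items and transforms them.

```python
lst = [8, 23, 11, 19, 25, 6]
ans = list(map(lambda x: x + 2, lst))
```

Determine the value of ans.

Step 1: Apply lambda x: x + 2 to each element:
  8 -> 10
  23 -> 25
  11 -> 13
  19 -> 21
  25 -> 27
  6 -> 8
Therefore ans = [10, 25, 13, 21, 27, 8].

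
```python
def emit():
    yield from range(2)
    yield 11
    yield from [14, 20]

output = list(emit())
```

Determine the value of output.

Step 1: Trace yields in order:
  yield 0
  yield 1
  yield 11
  yield 14
  yield 20
Therefore output = [0, 1, 11, 14, 20].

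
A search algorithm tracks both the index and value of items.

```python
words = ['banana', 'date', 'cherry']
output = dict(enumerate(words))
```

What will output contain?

Step 1: enumerate pairs indices with words:
  0 -> 'banana'
  1 -> 'date'
  2 -> 'cherry'
Therefore output = {0: 'banana', 1: 'date', 2: 'cherry'}.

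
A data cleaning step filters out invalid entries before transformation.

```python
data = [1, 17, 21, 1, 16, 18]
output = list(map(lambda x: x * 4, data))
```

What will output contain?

Step 1: Apply lambda x: x * 4 to each element:
  1 -> 4
  17 -> 68
  21 -> 84
  1 -> 4
  16 -> 64
  18 -> 72
Therefore output = [4, 68, 84, 4, 64, 72].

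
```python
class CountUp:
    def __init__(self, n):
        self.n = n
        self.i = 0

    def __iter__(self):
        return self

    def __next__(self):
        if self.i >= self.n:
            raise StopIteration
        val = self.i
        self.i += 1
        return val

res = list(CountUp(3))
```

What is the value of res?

Step 1: CountUp(3) creates an iterator counting 0 to 2.
Step 2: list() consumes all values: [0, 1, 2].
Therefore res = [0, 1, 2].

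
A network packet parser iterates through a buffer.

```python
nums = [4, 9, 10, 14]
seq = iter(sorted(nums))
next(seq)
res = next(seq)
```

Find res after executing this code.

Step 1: sorted([4, 9, 10, 14]) = [4, 9, 10, 14].
Step 2: Create iterator and skip 1 elements.
Step 3: next() returns 9.
Therefore res = 9.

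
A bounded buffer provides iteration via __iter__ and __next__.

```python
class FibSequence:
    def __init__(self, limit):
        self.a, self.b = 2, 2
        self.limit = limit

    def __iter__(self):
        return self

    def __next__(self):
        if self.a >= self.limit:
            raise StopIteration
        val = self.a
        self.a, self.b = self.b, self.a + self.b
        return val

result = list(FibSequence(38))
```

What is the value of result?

Step 1: Fibonacci-like sequence (a=2, b=2) until >= 38:
  Yield 2, then a,b = 2,4
  Yield 2, then a,b = 4,6
  Yield 4, then a,b = 6,10
  Yield 6, then a,b = 10,16
  Yield 10, then a,b = 16,26
  Yield 16, then a,b = 26,42
  Yield 26, then a,b = 42,68
Step 2: 42 >= 38, stop.
Therefore result = [2, 2, 4, 6, 10, 16, 26].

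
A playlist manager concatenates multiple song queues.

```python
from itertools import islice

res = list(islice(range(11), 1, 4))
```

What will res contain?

Step 1: islice(range(11), 1, 4) takes elements at indices [1, 4).
Step 2: Elements: [1, 2, 3].
Therefore res = [1, 2, 3].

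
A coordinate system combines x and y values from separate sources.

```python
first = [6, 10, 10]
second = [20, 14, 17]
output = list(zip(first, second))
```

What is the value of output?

Step 1: zip pairs elements at same index:
  Index 0: (6, 20)
  Index 1: (10, 14)
  Index 2: (10, 17)
Therefore output = [(6, 20), (10, 14), (10, 17)].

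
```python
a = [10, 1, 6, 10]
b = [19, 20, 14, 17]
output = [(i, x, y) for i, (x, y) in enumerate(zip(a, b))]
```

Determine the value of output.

Step 1: enumerate(zip(a, b)) gives index with paired elements:
  i=0: (10, 19)
  i=1: (1, 20)
  i=2: (6, 14)
  i=3: (10, 17)
Therefore output = [(0, 10, 19), (1, 1, 20), (2, 6, 14), (3, 10, 17)].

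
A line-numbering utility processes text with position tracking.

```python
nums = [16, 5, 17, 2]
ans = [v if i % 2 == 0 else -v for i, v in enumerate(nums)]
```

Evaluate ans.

Step 1: For each (i, v), keep v if i is even, negate if odd:
  i=0 (even): keep 16
  i=1 (odd): negate to -5
  i=2 (even): keep 17
  i=3 (odd): negate to -2
Therefore ans = [16, -5, 17, -2].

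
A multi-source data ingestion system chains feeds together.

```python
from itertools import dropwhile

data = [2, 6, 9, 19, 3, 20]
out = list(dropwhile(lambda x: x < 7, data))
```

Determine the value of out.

Step 1: dropwhile drops elements while < 7:
  2 < 7: dropped
  6 < 7: dropped
  9: kept (dropping stopped)
Step 2: Remaining elements kept regardless of condition.
Therefore out = [9, 19, 3, 20].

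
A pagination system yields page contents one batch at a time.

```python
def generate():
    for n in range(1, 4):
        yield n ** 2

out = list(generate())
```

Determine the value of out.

Step 1: For each n in range(1, 4), yield n**2:
  n=1: yield 1**2 = 1
  n=2: yield 2**2 = 4
  n=3: yield 3**2 = 9
Therefore out = [1, 4, 9].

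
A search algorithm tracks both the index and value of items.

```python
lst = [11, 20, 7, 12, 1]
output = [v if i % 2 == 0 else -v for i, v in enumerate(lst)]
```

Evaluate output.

Step 1: For each (i, v), keep v if i is even, negate if odd:
  i=0 (even): keep 11
  i=1 (odd): negate to -20
  i=2 (even): keep 7
  i=3 (odd): negate to -12
  i=4 (even): keep 1
Therefore output = [11, -20, 7, -12, 1].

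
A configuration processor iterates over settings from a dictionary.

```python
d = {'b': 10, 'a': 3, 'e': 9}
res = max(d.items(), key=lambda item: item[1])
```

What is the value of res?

Step 1: Find item with maximum value:
  ('b', 10)
  ('a', 3)
  ('e', 9)
Step 2: Maximum value is 10 at key 'b'.
Therefore res = ('b', 10).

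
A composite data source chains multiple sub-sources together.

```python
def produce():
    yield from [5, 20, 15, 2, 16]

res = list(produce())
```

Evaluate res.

Step 1: yield from delegates to the iterable, yielding each element.
Step 2: Collected values: [5, 20, 15, 2, 16].
Therefore res = [5, 20, 15, 2, 16].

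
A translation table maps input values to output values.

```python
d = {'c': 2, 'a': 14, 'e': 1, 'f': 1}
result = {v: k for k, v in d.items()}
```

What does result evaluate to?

Step 1: Invert dict (swap keys and values):
  'c': 2 -> 2: 'c'
  'a': 14 -> 14: 'a'
  'e': 1 -> 1: 'e'
  'f': 1 -> 1: 'f'
Therefore result = {2: 'c', 14: 'a', 1: 'f'}.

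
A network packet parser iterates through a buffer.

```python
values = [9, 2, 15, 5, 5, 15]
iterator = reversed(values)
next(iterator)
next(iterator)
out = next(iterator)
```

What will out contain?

Step 1: reversed([9, 2, 15, 5, 5, 15]) gives iterator: [15, 5, 5, 15, 2, 9].
Step 2: First next() = 15, second next() = 5.
Step 3: Third next() = 5.
Therefore out = 5.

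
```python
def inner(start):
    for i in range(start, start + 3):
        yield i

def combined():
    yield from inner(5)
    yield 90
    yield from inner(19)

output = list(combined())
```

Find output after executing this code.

Step 1: combined() delegates to inner(5):
  yield 5
  yield 6
  yield 7
Step 2: yield 90
Step 3: Delegates to inner(19):
  yield 19
  yield 20
  yield 21
Therefore output = [5, 6, 7, 90, 19, 20, 21].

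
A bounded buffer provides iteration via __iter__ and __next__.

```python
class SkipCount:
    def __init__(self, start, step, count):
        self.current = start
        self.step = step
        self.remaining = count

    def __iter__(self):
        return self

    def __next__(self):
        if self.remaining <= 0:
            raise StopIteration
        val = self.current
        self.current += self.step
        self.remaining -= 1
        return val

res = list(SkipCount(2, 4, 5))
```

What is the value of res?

Step 1: SkipCount starts at 2, increments by 4, for 5 steps:
  Yield 2, then current += 4
  Yield 6, then current += 4
  Yield 10, then current += 4
  Yield 14, then current += 4
  Yield 18, then current += 4
Therefore res = [2, 6, 10, 14, 18].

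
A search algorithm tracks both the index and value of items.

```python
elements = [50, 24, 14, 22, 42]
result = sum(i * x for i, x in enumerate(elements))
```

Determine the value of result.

Step 1: Compute i * x for each (i, x) in enumerate([50, 24, 14, 22, 42]):
  i=0, x=50: 0*50 = 0
  i=1, x=24: 1*24 = 24
  i=2, x=14: 2*14 = 28
  i=3, x=22: 3*22 = 66
  i=4, x=42: 4*42 = 168
Step 2: sum = 0 + 24 + 28 + 66 + 168 = 286.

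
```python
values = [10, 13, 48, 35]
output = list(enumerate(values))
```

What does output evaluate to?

Step 1: enumerate pairs each element with its index:
  (0, 10)
  (1, 13)
  (2, 48)
  (3, 35)
Therefore output = [(0, 10), (1, 13), (2, 48), (3, 35)].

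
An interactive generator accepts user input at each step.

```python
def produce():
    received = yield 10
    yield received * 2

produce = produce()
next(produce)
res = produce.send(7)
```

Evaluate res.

Step 1: next(produce) advances to first yield, producing 10.
Step 2: send(7) resumes, received = 7.
Step 3: yield received * 2 = 7 * 2 = 14.
Therefore res = 14.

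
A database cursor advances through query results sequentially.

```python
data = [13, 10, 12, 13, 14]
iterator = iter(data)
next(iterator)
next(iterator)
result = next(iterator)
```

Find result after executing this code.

Step 1: Create iterator over [13, 10, 12, 13, 14].
Step 2: next() consumes 13.
Step 3: next() consumes 10.
Step 4: next() returns 12.
Therefore result = 12.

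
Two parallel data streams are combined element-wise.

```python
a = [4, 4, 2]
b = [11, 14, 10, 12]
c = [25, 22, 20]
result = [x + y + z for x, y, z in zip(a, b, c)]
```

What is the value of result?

Step 1: zip three lists (truncates to shortest, len=3):
  4 + 11 + 25 = 40
  4 + 14 + 22 = 40
  2 + 10 + 20 = 32
Therefore result = [40, 40, 32].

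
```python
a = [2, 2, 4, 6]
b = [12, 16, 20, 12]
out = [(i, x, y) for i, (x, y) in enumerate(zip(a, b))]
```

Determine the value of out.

Step 1: enumerate(zip(a, b)) gives index with paired elements:
  i=0: (2, 12)
  i=1: (2, 16)
  i=2: (4, 20)
  i=3: (6, 12)
Therefore out = [(0, 2, 12), (1, 2, 16), (2, 4, 20), (3, 6, 12)].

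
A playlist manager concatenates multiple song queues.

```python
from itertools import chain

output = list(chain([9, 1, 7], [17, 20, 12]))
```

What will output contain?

Step 1: chain() concatenates iterables: [9, 1, 7] + [17, 20, 12].
Therefore output = [9, 1, 7, 17, 20, 12].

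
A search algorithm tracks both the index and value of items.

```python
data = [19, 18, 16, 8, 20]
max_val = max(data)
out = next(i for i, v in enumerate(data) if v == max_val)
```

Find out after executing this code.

Step 1: max([19, 18, 16, 8, 20]) = 20.
Step 2: Find first index where value == 20:
  Index 0: 19 != 20
  Index 1: 18 != 20
  Index 2: 16 != 20
  Index 3: 8 != 20
  Index 4: 20 == 20, found!
Therefore out = 4.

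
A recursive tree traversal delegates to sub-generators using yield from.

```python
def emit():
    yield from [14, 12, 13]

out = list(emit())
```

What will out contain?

Step 1: yield from delegates to the iterable, yielding each element.
Step 2: Collected values: [14, 12, 13].
Therefore out = [14, 12, 13].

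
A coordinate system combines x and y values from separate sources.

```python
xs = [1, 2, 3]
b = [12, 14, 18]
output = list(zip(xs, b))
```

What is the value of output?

Step 1: zip pairs elements at same index:
  Index 0: (1, 12)
  Index 1: (2, 14)
  Index 2: (3, 18)
Therefore output = [(1, 12), (2, 14), (3, 18)].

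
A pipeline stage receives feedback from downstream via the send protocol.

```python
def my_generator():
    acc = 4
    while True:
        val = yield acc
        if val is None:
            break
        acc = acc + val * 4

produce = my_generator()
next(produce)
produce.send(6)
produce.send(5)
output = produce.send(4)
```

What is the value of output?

Step 1: next() -> yield acc=4.
Step 2: send(6) -> val=6, acc = 4 + 6*4 = 28, yield 28.
Step 3: send(5) -> val=5, acc = 28 + 5*4 = 48, yield 48.
Step 4: send(4) -> val=4, acc = 48 + 4*4 = 64, yield 64.
Therefore output = 64.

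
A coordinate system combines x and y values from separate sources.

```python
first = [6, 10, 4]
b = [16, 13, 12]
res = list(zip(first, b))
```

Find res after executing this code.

Step 1: zip pairs elements at same index:
  Index 0: (6, 16)
  Index 1: (10, 13)
  Index 2: (4, 12)
Therefore res = [(6, 16), (10, 13), (4, 12)].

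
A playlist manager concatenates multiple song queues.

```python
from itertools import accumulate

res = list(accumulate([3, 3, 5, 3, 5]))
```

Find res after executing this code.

Step 1: accumulate computes running sums:
  + 3 = 3
  + 3 = 6
  + 5 = 11
  + 3 = 14
  + 5 = 19
Therefore res = [3, 6, 11, 14, 19].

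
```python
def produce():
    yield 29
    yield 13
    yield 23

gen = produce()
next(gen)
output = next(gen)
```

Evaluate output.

Step 1: produce() creates a generator.
Step 2: next(gen) yields 29 (consumed and discarded).
Step 3: next(gen) yields 13, assigned to output.
Therefore output = 13.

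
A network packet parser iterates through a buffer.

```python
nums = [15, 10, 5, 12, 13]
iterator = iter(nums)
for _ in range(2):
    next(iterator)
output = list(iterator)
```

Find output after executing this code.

Step 1: Create iterator over [15, 10, 5, 12, 13].
Step 2: Advance 2 positions (consuming [15, 10]).
Step 3: list() collects remaining elements: [5, 12, 13].
Therefore output = [5, 12, 13].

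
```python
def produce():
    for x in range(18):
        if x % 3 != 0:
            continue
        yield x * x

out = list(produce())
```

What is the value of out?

Step 1: Only yield x**2 when x is divisible by 3:
  x=0: 0 % 3 == 0, yield 0**2 = 0
  x=3: 3 % 3 == 0, yield 3**2 = 9
  x=6: 6 % 3 == 0, yield 6**2 = 36
  x=9: 9 % 3 == 0, yield 9**2 = 81
  x=12: 12 % 3 == 0, yield 12**2 = 144
  x=15: 15 % 3 == 0, yield 15**2 = 225
Therefore out = [0, 9, 36, 81, 144, 225].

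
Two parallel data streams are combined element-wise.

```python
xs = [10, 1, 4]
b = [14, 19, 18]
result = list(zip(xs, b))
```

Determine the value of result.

Step 1: zip pairs elements at same index:
  Index 0: (10, 14)
  Index 1: (1, 19)
  Index 2: (4, 18)
Therefore result = [(10, 14), (1, 19), (4, 18)].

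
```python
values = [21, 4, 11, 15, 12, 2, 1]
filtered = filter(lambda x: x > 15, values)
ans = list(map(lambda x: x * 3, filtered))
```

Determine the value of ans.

Step 1: Filter values for elements > 15:
  21: kept
  4: removed
  11: removed
  15: removed
  12: removed
  2: removed
  1: removed
Step 2: Map x * 3 on filtered [21]:
  21 -> 63
Therefore ans = [63].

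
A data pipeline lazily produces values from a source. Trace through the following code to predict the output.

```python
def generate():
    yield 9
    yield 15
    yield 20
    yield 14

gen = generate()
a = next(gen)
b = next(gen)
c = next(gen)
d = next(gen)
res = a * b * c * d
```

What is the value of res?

Step 1: Create generator and consume all values:
  a = next(gen) = 9
  b = next(gen) = 15
  c = next(gen) = 20
  d = next(gen) = 14
Step 2: res = 9 * 15 * 20 * 14 = 37800.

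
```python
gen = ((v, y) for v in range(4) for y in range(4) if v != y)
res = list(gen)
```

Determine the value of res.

Step 1: Nested generator over range(4) x range(4) where v != y:
  (0, 0): excluded (v == y)
  (0, 1): included
  (0, 2): included
  (0, 3): included
  (1, 0): included
  (1, 1): excluded (v == y)
  (1, 2): included
  (1, 3): included
  (2, 0): included
  (2, 1): included
  (2, 2): excluded (v == y)
  (2, 3): included
  (3, 0): included
  (3, 1): included
  (3, 2): included
  (3, 3): excluded (v == y)
Therefore res = [(0, 1), (0, 2), (0, 3), (1, 0), (1, 2), (1, 3), (2, 0), (2, 1), (2, 3), (3, 0), (3, 1), (3, 2)].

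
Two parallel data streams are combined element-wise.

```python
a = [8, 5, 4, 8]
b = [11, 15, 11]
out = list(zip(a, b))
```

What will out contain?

Step 1: zip stops at shortest (len(a)=4, len(b)=3):
  Index 0: (8, 11)
  Index 1: (5, 15)
  Index 2: (4, 11)
Step 2: Last element of a (8) has no pair, dropped.
Therefore out = [(8, 11), (5, 15), (4, 11)].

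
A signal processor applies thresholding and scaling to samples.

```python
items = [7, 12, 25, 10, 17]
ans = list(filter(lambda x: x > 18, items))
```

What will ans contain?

Step 1: Filter elements > 18:
  7: removed
  12: removed
  25: kept
  10: removed
  17: removed
Therefore ans = [25].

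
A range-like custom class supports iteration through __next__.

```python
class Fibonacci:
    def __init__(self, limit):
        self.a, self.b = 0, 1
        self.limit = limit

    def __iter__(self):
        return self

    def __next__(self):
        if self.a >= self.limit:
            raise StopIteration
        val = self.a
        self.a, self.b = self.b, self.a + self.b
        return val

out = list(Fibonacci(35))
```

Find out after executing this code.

Step 1: Fibonacci-like sequence (a=0, b=1) until >= 35:
  Yield 0, then a,b = 1,1
  Yield 1, then a,b = 1,2
  Yield 1, then a,b = 2,3
  Yield 2, then a,b = 3,5
  Yield 3, then a,b = 5,8
  Yield 5, then a,b = 8,13
  Yield 8, then a,b = 13,21
  Yield 13, then a,b = 21,34
  Yield 21, then a,b = 34,55
  Yield 34, then a,b = 55,89
Step 2: 55 >= 35, stop.
Therefore out = [0, 1, 1, 2, 3, 5, 8, 13, 21, 34].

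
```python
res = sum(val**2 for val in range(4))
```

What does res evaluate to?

Step 1: Compute val**2 for each val in range(4):
  val=0: 0**2 = 0
  val=1: 1**2 = 1
  val=2: 2**2 = 4
  val=3: 3**2 = 9
Step 2: sum = 0 + 1 + 4 + 9 = 14.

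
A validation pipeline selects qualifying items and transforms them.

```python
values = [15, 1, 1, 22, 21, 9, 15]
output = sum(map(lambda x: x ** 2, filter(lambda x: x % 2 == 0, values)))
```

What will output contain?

Step 1: Filter even numbers from [15, 1, 1, 22, 21, 9, 15]: [22]
Step 2: Square each: [484]
Step 3: Sum = 484.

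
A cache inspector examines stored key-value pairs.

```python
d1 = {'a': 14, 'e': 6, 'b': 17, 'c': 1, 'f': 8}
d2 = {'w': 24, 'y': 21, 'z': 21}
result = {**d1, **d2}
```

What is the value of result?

Step 1: Merge d1 and d2 (d2 values override on key conflicts).
Step 2: d1 has keys ['a', 'e', 'b', 'c', 'f'], d2 has keys ['w', 'y', 'z'].
Therefore result = {'a': 14, 'e': 6, 'b': 17, 'c': 1, 'f': 8, 'w': 24, 'y': 21, 'z': 21}.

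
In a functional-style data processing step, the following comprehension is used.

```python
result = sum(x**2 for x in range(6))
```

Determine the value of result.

Step 1: Compute x**2 for each x in range(6):
  x=0: 0**2 = 0
  x=1: 1**2 = 1
  x=2: 2**2 = 4
  x=3: 3**2 = 9
  x=4: 4**2 = 16
  x=5: 5**2 = 25
Step 2: sum = 0 + 1 + 4 + 9 + 16 + 25 = 55.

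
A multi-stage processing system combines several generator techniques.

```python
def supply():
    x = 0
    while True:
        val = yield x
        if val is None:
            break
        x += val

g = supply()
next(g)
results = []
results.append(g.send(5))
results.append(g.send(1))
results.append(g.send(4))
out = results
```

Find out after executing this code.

Step 1: next(g) -> yield 0.
Step 2: send(5) -> x = 5, yield 5.
Step 3: send(1) -> x = 6, yield 6.
Step 4: send(4) -> x = 10, yield 10.
Therefore out = [5, 6, 10].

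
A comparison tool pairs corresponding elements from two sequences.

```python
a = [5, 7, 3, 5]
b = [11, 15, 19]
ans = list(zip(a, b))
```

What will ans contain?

Step 1: zip stops at shortest (len(a)=4, len(b)=3):
  Index 0: (5, 11)
  Index 1: (7, 15)
  Index 2: (3, 19)
Step 2: Last element of a (5) has no pair, dropped.
Therefore ans = [(5, 11), (7, 15), (3, 19)].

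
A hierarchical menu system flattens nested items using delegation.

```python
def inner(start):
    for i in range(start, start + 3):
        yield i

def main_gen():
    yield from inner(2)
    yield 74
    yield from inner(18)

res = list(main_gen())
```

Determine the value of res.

Step 1: main_gen() delegates to inner(2):
  yield 2
  yield 3
  yield 4
Step 2: yield 74
Step 3: Delegates to inner(18):
  yield 18
  yield 19
  yield 20
Therefore res = [2, 3, 4, 74, 18, 19, 20].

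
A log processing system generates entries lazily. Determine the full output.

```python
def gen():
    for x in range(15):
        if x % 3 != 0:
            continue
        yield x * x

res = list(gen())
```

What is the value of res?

Step 1: Only yield x**2 when x is divisible by 3:
  x=0: 0 % 3 == 0, yield 0**2 = 0
  x=3: 3 % 3 == 0, yield 3**2 = 9
  x=6: 6 % 3 == 0, yield 6**2 = 36
  x=9: 9 % 3 == 0, yield 9**2 = 81
  x=12: 12 % 3 == 0, yield 12**2 = 144
Therefore res = [0, 9, 36, 81, 144].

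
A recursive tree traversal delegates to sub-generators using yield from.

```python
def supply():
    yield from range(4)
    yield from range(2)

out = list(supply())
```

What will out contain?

Step 1: Trace yields in order:
  yield 0
  yield 1
  yield 2
  yield 3
  yield 0
  yield 1
Therefore out = [0, 1, 2, 3, 0, 1].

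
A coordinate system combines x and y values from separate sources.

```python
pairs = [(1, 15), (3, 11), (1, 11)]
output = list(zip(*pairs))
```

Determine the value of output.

Step 1: zip(*pairs) transposes: unzips [(1, 15), (3, 11), (1, 11)] into separate sequences.
Step 2: First elements: (1, 3, 1), second elements: (15, 11, 11).
Therefore output = [(1, 3, 1), (15, 11, 11)].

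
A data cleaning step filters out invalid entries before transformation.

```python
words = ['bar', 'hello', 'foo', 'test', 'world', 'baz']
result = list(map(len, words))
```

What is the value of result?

Step 1: Map len() to each word:
  'bar' -> 3
  'hello' -> 5
  'foo' -> 3
  'test' -> 4
  'world' -> 5
  'baz' -> 3
Therefore result = [3, 5, 3, 4, 5, 3].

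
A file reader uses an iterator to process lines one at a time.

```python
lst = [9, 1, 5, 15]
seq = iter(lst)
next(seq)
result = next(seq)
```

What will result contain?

Step 1: Create iterator over [9, 1, 5, 15].
Step 2: next() consumes 9.
Step 3: next() returns 1.
Therefore result = 1.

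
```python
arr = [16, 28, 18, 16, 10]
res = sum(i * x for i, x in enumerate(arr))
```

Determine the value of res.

Step 1: Compute i * x for each (i, x) in enumerate([16, 28, 18, 16, 10]):
  i=0, x=16: 0*16 = 0
  i=1, x=28: 1*28 = 28
  i=2, x=18: 2*18 = 36
  i=3, x=16: 3*16 = 48
  i=4, x=10: 4*10 = 40
Step 2: sum = 0 + 28 + 36 + 48 + 40 = 152.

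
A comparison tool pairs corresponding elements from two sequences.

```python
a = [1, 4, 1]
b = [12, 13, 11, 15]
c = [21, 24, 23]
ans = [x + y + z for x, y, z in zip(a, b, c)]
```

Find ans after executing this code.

Step 1: zip three lists (truncates to shortest, len=3):
  1 + 12 + 21 = 34
  4 + 13 + 24 = 41
  1 + 11 + 23 = 35
Therefore ans = [34, 41, 35].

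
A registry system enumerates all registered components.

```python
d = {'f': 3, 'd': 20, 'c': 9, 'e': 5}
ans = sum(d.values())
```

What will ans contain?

Step 1: d.values() = [3, 20, 9, 5].
Step 2: sum = 37.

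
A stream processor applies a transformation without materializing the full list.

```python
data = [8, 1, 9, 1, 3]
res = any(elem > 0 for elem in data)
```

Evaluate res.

Step 1: Check elem > 0 for each element in [8, 1, 9, 1, 3]:
  8 > 0: True
  1 > 0: True
  9 > 0: True
  1 > 0: True
  3 > 0: True
Step 2: any() returns True.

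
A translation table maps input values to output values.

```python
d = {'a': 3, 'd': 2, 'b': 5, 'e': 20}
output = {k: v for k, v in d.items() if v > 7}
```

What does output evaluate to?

Step 1: Filter items where value > 7:
  'a': 3 <= 7: removed
  'd': 2 <= 7: removed
  'b': 5 <= 7: removed
  'e': 20 > 7: kept
Therefore output = {'e': 20}.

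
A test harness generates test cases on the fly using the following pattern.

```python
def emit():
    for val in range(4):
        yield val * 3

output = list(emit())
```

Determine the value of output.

Step 1: For each val in range(4), yield val * 3:
  val=0: yield 0 * 3 = 0
  val=1: yield 1 * 3 = 3
  val=2: yield 2 * 3 = 6
  val=3: yield 3 * 3 = 9
Therefore output = [0, 3, 6, 9].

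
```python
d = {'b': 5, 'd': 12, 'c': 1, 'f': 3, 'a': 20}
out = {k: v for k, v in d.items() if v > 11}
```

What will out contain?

Step 1: Filter items where value > 11:
  'b': 5 <= 11: removed
  'd': 12 > 11: kept
  'c': 1 <= 11: removed
  'f': 3 <= 11: removed
  'a': 20 > 11: kept
Therefore out = {'d': 12, 'a': 20}.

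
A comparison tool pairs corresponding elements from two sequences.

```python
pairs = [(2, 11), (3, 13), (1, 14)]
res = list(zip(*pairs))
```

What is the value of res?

Step 1: zip(*pairs) transposes: unzips [(2, 11), (3, 13), (1, 14)] into separate sequences.
Step 2: First elements: (2, 3, 1), second elements: (11, 13, 14).
Therefore res = [(2, 3, 1), (11, 13, 14)].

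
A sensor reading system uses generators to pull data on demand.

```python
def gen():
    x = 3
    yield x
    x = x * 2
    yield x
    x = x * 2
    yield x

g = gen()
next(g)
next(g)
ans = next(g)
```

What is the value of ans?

Step 1: Trace through generator execution:
  Yield 1: x starts at 3, yield 3
  Yield 2: x = 3 * 2 = 6, yield 6
  Yield 3: x = 6 * 2 = 12, yield 12
Step 2: First next() gets 3, second next() gets the second value, third next() yields 12.
Therefore ans = 12.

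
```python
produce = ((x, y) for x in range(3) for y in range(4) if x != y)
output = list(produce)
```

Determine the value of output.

Step 1: Nested generator over range(3) x range(4) where x != y:
  (0, 0): excluded (x == y)
  (0, 1): included
  (0, 2): included
  (0, 3): included
  (1, 0): included
  (1, 1): excluded (x == y)
  (1, 2): included
  (1, 3): included
  (2, 0): included
  (2, 1): included
  (2, 2): excluded (x == y)
  (2, 3): included
Therefore output = [(0, 1), (0, 2), (0, 3), (1, 0), (1, 2), (1, 3), (2, 0), (2, 1), (2, 3)].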